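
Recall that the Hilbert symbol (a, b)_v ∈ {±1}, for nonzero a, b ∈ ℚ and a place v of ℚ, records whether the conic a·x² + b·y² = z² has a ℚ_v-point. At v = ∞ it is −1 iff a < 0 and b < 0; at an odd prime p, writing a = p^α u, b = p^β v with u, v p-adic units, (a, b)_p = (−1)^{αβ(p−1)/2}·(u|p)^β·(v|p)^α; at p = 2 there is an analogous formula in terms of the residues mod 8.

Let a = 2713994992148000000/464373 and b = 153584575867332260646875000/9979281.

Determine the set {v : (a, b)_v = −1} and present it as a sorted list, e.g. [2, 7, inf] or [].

[19, 29]

(a, b) ≡ (100529, 18734) mod (ℚ^×)²; places V = {2, 3, 5, 7, 11, 13, 17, 19, 29, 37, ∞}.
(a,b)_11: α=1, u≡4; β=2, v≡1 (mod 11); (4|11)=+1, (1|11)=+1; sign (−1)^0·+1^2·+1^1 = +1.
(a,b)_29: α=2, u≡11; β=3, v≡3 (mod 29); (11|29)=-1, (3|29)=-1; sign (−1)^0·-1^3·-1^2 = -1.
(a,b)_3: α=-6, u≡2; β=-10, v≡2 (mod 3); (2|3)=-1, (2|3)=-1; sign (−1)^0·-1^-10·-1^-6 = +1.
(a,b)_5: α=6, u≡4; β=8, v≡1 (mod 5); (4|5)=+1, (1|5)=+1; sign (−1)^0·+1^8·+1^6 = +1.
(a,b)_19: α=3, u≡11; β=5, v≡7 (mod 19); (11|19)=+1, (7|19)=+1; sign (−1)^1·+1^5·+1^3 = -1.
(a,b)_17: α=2, u≡8; β=3, v≡12 (mod 17); (8|17)=+1, (12|17)=-1; sign (−1)^0·+1^3·-1^2 = +1.
(a,b)_∞: sgn(100529)=+, sgn(18734)=+, so +1.
(a,b)_37: α=1, u≡28; β=2, v≡34 (mod 37); (28|37)=+1, (34|37)=+1; sign (−1)^0·+1^2·+1^1 = +1.
(a,b)_7: α=-2, u≡1; β=0, v≡4 (mod 7); (1|7)=+1, (4|7)=+1; sign (−1)^0·+1^0·+1^-2 = +1.
(a,b)_13: α=-1, u≡5; β=-2, v≡10 (mod 13); (5|13)=-1, (10|13)=+1; sign (−1)^0·-1^-2·+1^-1 = +1.
(a,b)_2: α=8, β=3; u≡1, v≡7 (mod 8); ε(u)ε(v)=0·1, αω(v)=8·0, βω(u)=3·0; sum ≡ 0  ⇒  +1.
(100529, 18734 / ℚ) ramifies at {19, 29}: a division algebra.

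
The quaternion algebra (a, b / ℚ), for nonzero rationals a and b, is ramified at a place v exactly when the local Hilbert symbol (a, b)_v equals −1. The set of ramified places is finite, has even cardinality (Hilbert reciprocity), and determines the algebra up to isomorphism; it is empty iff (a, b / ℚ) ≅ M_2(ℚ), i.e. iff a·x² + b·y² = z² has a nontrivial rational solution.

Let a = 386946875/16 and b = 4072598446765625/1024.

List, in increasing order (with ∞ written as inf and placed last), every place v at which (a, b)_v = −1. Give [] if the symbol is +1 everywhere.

[5, 7]

Mod squares: a ≡ 35, b ≡ 17. Check v ∈ {∞, 2, 5, 7, 17, 19}.
v=7: a=7^3·(≡6), b=7^6·(≡3) mod 7; (6|7)=-1, (3|7)=-1; (−1)^{3·6·3}·(-1)^6·(-1)^3 = -1.
v=2: v_2(a)=-4, v_2(b)=-10; units ≡ 3, 1 (mod 8); ε·ε+αω+βω = 1·0+-4·0+-10·1 ≡ 0  ⇒  (a,b)_2 = +1.
v=19: a=19^2·(≡16), b=19^4·(≡7) mod 19; (16|19)=+1, (7|19)=+1; (−1)^{2·4·9}·(+1)^4·(+1)^2 = +1.
v=5: a=5^5·(≡3), b=5^6·(≡2) mod 5; (3|5)=-1, (2|5)=-1; (−1)^{5·6·2}·(-1)^6·(-1)^5 = -1.
v=∞: 35 > 0 and 17 > 0  ⇒  (a,b)_∞ = +1.
v=17: a=17^0·(≡2), b=17^1·(≡4) mod 17; (2|17)=+1, (4|17)=+1; (−1)^{0·1·8}·(+1)^1·(+1)^0 = +1.
(35, 17 / ℚ) ramifies at {5, 7}: a division algebra.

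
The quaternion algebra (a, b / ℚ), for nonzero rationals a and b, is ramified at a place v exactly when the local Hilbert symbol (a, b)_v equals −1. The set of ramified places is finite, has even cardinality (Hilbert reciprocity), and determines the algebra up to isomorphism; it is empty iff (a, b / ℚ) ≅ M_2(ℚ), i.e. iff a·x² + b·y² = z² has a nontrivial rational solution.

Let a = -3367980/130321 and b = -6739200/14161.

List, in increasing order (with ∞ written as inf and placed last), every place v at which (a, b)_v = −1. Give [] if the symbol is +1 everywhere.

[3, 5, 13, inf]

Mod squares: a ≡ -1155, b ≡ -13. Check v ∈ {∞, 2, 3, 5, 7, 11, 13, 17, 19}.
v=5: a=5^1·(≡4), b=5^2·(≡2) mod 5; (4|5)=+1, (2|5)=-1; (−1)^{1·2·2}·(+1)^2·(-1)^1 = -1.
v=2: v_2(a)=2, v_2(b)=8; units ≡ 5, 3 (mod 8); ε·ε+αω+βω = 0·1+2·1+8·1 ≡ 0  ⇒  (a,b)_2 = +1.
v=3: a=3^7·(≡2), b=3^4·(≡2) mod 3; (2|3)=-1, (2|3)=-1; (−1)^{7·4·1}·(-1)^4·(-1)^7 = -1.
v=∞: -1155 < 0 and -13 < 0  ⇒  (a,b)_∞ = -1.
v=7: a=7^1·(≡6), b=7^-2·(≡4) mod 7; (6|7)=-1, (4|7)=+1; (−1)^{1·-2·3}·(-1)^-2·(+1)^1 = +1.
v=13: a=13^0·(≡11), b=13^1·(≡10) mod 13; (11|13)=-1, (10|13)=+1; (−1)^{0·1·6}·(-1)^1·(+1)^0 = -1.
v=11: a=11^1·(≡4), b=11^0·(≡4) mod 11; (4|11)=+1, (4|11)=+1; (−1)^{1·0·5}·(+1)^0·(+1)^1 = +1.
v=19: a=19^-4·(≡17), b=19^0·(≡4) mod 19; (17|19)=+1, (4|19)=+1; (−1)^{-4·0·9}·(+1)^0·(+1)^-4 = +1.
v=17: a=17^0·(≡8), b=17^-2·(≡13) mod 17; (8|17)=+1, (13|17)=+1; (−1)^{0·-2·8}·(+1)^-2·(+1)^0 = +1.
|Ram(-1155, -13)| = 4, even; anisotropic at {3, 5, 13, ∞}.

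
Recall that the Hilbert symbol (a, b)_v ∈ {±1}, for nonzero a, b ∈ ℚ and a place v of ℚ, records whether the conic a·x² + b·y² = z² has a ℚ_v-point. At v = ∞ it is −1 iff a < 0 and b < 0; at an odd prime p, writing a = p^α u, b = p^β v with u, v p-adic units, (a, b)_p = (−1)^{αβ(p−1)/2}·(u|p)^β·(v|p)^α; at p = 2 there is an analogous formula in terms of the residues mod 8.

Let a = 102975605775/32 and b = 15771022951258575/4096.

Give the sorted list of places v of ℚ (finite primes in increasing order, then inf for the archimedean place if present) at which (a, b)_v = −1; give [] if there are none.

Mod squares: a ≡ 798, b ≡ 138567. Check v ∈ {∞, 2, 3, 5, 7, 11, 13, 17, 19}.
v=19: a=19^1·(≡11), b=19^1·(≡17) mod 19; (11|19)=+1, (17|19)=+1; (−1)^{1·1·9}·(+1)^1·(+1)^1 = -1.
v=∞: 798 > 0 and 138567 > 0  ⇒  (a,b)_∞ = +1.
v=5: a=5^2·(≡3), b=5^2·(≡3) mod 5; (3|5)=-1, (3|5)=-1; (−1)^{2·2·2}·(-1)^2·(-1)^2 = +1.
v=13: a=13^0·(≡7), b=13^1·(≡9) mod 13; (7|13)=-1, (9|13)=+1; (−1)^{0·1·6}·(-1)^1·(+1)^0 = -1.
v=17: a=17^2·(≡8), b=17^3·(≡1) mod 17; (8|17)=+1, (1|17)=+1; (−1)^{2·3·8}·(+1)^3·(+1)^2 = +1.
v=11: a=11^0·(≡2), b=11^1·(≡7) mod 11; (2|11)=-1, (7|11)=-1; (−1)^{0·1·5}·(-1)^1·(-1)^0 = -1.
v=3: a=3^7·(≡2), b=3^9·(≡1) mod 3; (2|3)=-1, (1|3)=+1; (−1)^{7·9·1}·(-1)^9·(+1)^7 = +1.
v=7: a=7^3·(≡2), b=7^4·(≡4) mod 7; (2|7)=+1, (4|7)=+1; (−1)^{3·4·3}·(+1)^4·(+1)^3 = +1.
v=2: v_2(a)=-5, v_2(b)=-12; units ≡ 7, 7 (mod 8); ε·ε+αω+βω = 1·1+-5·0+-12·0 ≡ 1  ⇒  (a,b)_2 = -1.
(798, 138567 / ℚ) ramifies at {2, 11, 13, 19}: a division algebra.

[2, 11, 13, 19]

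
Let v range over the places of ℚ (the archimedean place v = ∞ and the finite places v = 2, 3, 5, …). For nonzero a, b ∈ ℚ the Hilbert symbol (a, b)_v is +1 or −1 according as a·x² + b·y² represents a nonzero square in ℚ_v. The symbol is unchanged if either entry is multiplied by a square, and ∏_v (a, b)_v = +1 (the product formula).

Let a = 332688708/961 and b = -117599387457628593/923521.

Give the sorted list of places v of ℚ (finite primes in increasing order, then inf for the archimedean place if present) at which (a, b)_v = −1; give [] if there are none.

[17, 19]

Mod squares: a ≡ 3553, b ≡ -17. Check v ∈ {∞, 2, 3, 11, 17, 19, 31}.
v=3: a=3^4·(≡1), b=3^8·(≡1) mod 3; (1|3)=+1, (1|3)=+1; (−1)^{4·8·1}·(+1)^8·(+1)^4 = +1.
v=31: a=31^-2·(≡25), b=31^-4·(≡16) mod 31; (25|31)=+1, (16|31)=+1; (−1)^{-2·-4·15}·(+1)^-4·(+1)^-2 = +1.
v=11: a=11^1·(≡4), b=11^2·(≡5) mod 11; (4|11)=+1, (5|11)=+1; (−1)^{1·2·5}·(+1)^2·(+1)^1 = +1.
v=∞: 3553 > 0 and -17 < 0  ⇒  (a,b)_∞ = +1.
v=2: v_2(a)=2, v_2(b)=0; units ≡ 1, 7 (mod 8); ε·ε+αω+βω = 0·1+2·0+0·0 ≡ 0  ⇒  (a,b)_2 = +1.
v=19: a=19^1·(≡11), b=19^2·(≡8) mod 19; (11|19)=+1, (8|19)=-1; (−1)^{1·2·9}·(+1)^2·(-1)^1 = -1.
v=17: a=17^3·(≡10), b=17^7·(≡15) mod 17; (10|17)=-1, (15|17)=+1; (−1)^{3·7·8}·(-1)^7·(+1)^3 = -1.
(3553, -17 / ℚ) ramifies at {17, 19}: a division algebra.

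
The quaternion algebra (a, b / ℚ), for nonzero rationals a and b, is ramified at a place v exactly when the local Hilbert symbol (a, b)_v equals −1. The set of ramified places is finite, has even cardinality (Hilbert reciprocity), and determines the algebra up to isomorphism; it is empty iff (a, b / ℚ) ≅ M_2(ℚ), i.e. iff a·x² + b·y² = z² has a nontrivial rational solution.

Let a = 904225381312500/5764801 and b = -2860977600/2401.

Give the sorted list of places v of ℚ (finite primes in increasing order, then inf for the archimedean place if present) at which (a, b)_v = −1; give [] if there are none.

(a, b) ≡ (221, -198679) mod (ℚ^×)²; places V = {2, 3, 5, 7, 13, 17, 29, 31, ∞}.
(a,b)_7: α=-8, u≡2; β=-4, v≡2 (mod 7); (2|7)=+1, (2|7)=+1; sign (−1)^0·+1^-4·+1^-8 = +1.
(a,b)_∞: sgn(221)=+, sgn(-198679)=−, so +1.
(a,b)_5: α=6, u≡4; β=2, v≡1 (mod 5); (4|5)=+1, (1|5)=+1; sign (−1)^0·+1^2·+1^6 = +1.
(a,b)_31: α=2, u≡10; β=1, v≡18 (mod 31); (10|31)=+1, (18|31)=+1; sign (−1)^0·+1^1·+1^2 = +1.
(a,b)_17: α=1, u≡15; β=1, v≡15 (mod 17); (15|17)=+1, (15|17)=+1; sign (−1)^0·+1^1·+1^1 = +1.
(a,b)_2: α=2, β=6; u≡5, v≡1 (mod 8); ε(u)ε(v)=0·0, αω(v)=2·0, βω(u)=6·1; sum ≡ 0  ⇒  +1.
(a,b)_13: α=1, u≡1; β=1, v≡5 (mod 13); (1|13)=+1, (5|13)=-1; sign (−1)^0·+1^1·-1^1 = -1.
(a,b)_3: α=4, u≡2; β=2, v≡2 (mod 3); (2|3)=-1, (2|3)=-1; sign (−1)^0·-1^2·-1^4 = +1.
(a,b)_29: α=2, u≡27; β=1, v≡9 (mod 29); (27|29)=-1, (9|29)=+1; sign (−1)^0·-1^1·+1^2 = -1.
|Ram(221, -198679)| = 2, even; anisotropic at {13, 29}.

[13, 29]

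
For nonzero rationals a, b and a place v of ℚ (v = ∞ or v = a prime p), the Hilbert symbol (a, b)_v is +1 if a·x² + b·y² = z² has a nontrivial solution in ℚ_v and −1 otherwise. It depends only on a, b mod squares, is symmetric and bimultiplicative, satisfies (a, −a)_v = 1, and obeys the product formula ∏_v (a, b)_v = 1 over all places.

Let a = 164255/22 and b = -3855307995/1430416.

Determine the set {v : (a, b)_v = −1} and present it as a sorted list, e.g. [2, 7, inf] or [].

[2, 3, 5, 13]

(a, b) ≡ (10010, -1155) mod (ℚ^×)²; places V = {2, 3, 5, 7, 11, 13, 19, 23, 29, ∞}.
(a,b)_11: α=-1, u≡7; β=1, v≡3 (mod 11); (7|11)=-1, (3|11)=+1; sign (−1)^1·-1^1·+1^-1 = +1.
(a,b)_7: α=1, u≡1; β=3, v≡5 (mod 7); (1|7)=+1, (5|7)=-1; sign (−1)^1·+1^3·-1^1 = +1.
(a,b)_∞: sgn(10010)=+, sgn(-1155)=−, so +1.
(a,b)_5: α=1, u≡3; β=1, v≡1 (mod 5); (3|5)=-1, (1|5)=+1; sign (−1)^0·-1^1·+1^1 = -1.
(a,b)_29: α=0, u≡25; β=2, v≡28 (mod 29); (25|29)=+1, (28|29)=+1; sign (−1)^0·+1^2·+1^0 = +1.
(a,b)_23: α=0, u≡11; β=-2, v≡4 (mod 23); (11|23)=-1, (4|23)=+1; sign (−1)^0·-1^-2·+1^0 = +1.
(a,b)_13: α=1, u≡10; β=-2, v≡7 (mod 13); (10|13)=+1, (7|13)=-1; sign (−1)^0·+1^-2·-1^1 = -1.
(a,b)_2: α=-1, β=-4; u≡5, v≡5 (mod 8); ε(u)ε(v)=0·0, αω(v)=-1·1, βω(u)=-4·1; sum ≡ 1  ⇒  -1.
(a,b)_3: α=0, u≡2; β=5, v≡2 (mod 3); (2|3)=-1, (2|3)=-1; sign (−1)^0·-1^5·-1^0 = -1.
(a,b)_19: α=2, u≡6; β=0, v≡17 (mod 19); (6|19)=+1, (17|19)=+1; sign (−1)^0·+1^0·+1^2 = +1.
|Ram(10010, -1155)| = 4, even; anisotropic at {2, 3, 5, 13}.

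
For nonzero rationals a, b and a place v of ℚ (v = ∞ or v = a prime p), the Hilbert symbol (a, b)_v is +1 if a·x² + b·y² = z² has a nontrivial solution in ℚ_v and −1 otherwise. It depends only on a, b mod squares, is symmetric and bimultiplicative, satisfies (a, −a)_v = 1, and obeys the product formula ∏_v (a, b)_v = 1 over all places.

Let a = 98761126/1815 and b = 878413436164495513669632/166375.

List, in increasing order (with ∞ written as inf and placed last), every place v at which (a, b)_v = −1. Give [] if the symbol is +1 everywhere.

[2, 3, 11, 19]

(a, b) ≡ (9690, 19635) mod (ℚ^×)²; places V = {2, 3, 5, 7, 11, 17, 19, 23, ∞}.
(a,b)_5: α=-1, u≡2; β=-3, v≡2 (mod 5); (2|5)=-1, (2|5)=-1; sign (−1)^0·-1^-3·-1^-1 = +1.
(a,b)_3: α=-1, u≡2; β=1, v≡2 (mod 3); (2|3)=-1, (2|3)=-1; sign (−1)^1·-1^1·-1^-1 = -1.
(a,b)_2: α=1, β=12; u≡5, v≡3 (mod 8); ε(u)ε(v)=0·1, αω(v)=1·1, βω(u)=12·1; sum ≡ 1  ⇒  -1.
(a,b)_19: α=1, u≡1; β=6, v≡8 (mod 19); (1|19)=+1, (8|19)=-1; sign (−1)^0·+1^6·-1^1 = -1.
(a,b)_∞: sgn(9690)=+, sgn(19635)=+, so +1.
(a,b)_17: α=3, u≡15; β=7, v≡9 (mod 17); (15|17)=+1, (9|17)=+1; sign (−1)^0·+1^7·+1^3 = +1.
(a,b)_11: α=-2, u≡6; β=-3, v≡9 (mod 11); (6|11)=-1, (9|11)=+1; sign (−1)^0·-1^-3·+1^-2 = -1.
(a,b)_7: α=0, u≡1; β=1, v≡6 (mod 7); (1|7)=+1, (6|7)=-1; sign (−1)^0·+1^1·-1^0 = +1.
(a,b)_23: α=2, u≡10; β=2, v≡13 (mod 23); (10|23)=-1, (13|23)=+1; sign (−1)^0·-1^2·+1^2 = +1.
|Ram(9690, 19635)| = 4, even; anisotropic at {2, 3, 11, 19}.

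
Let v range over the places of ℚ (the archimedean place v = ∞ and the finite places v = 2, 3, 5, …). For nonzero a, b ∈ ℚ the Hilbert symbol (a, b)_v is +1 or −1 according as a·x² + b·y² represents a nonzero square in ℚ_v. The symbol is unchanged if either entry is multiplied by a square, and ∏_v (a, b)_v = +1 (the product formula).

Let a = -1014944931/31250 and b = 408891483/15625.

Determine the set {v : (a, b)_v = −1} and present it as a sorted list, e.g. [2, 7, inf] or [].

[2, 7, 13, 17]

(a, b) ≡ (-102102, 3003) mod (ℚ^×)²; places V = {2, 3, 5, 7, 11, 13, 17, 41, 47, ∞}.
(a,b)_∞: sgn(-102102)=−, sgn(3003)=+, so +1.
(a,b)_2: α=-1, β=0; u≡5, v≡3 (mod 8); ε(u)ε(v)=0·1, αω(v)=-1·1, βω(u)=0·1; sum ≡ 1  ⇒  -1.
(a,b)_3: α=3, u≡1; β=5, v≡2 (mod 3); (1|3)=+1, (2|3)=-1; sign (−1)^1·+1^5·-1^3 = +1.
(a,b)_7: α=1, u≡4; β=1, v≡1 (mod 7); (4|7)=+1, (1|7)=+1; sign (−1)^1·+1^1·+1^1 = -1.
(a,b)_13: α=1, u≡2; β=1, v≡10 (mod 13); (2|13)=-1, (10|13)=+1; sign (−1)^0·-1^1·+1^1 = -1.
(a,b)_17: α=1, u≡12; β=0, v≡10 (mod 17); (12|17)=-1, (10|17)=-1; sign (−1)^0·-1^0·-1^1 = -1.
(a,b)_47: α=2, u≡35; β=0, v≡4 (mod 47); (35|47)=-1, (4|47)=+1; sign (−1)^0·-1^0·+1^2 = +1.
(a,b)_5: α=-6, u≡2; β=-6, v≡3 (mod 5); (2|5)=-1, (3|5)=-1; sign (−1)^0·-1^-6·-1^-6 = +1.
(a,b)_41: α=0, u≡3; β=2, v≡18 (mod 41); (3|41)=-1, (18|41)=+1; sign (−1)^0·-1^2·+1^0 = +1.
(a,b)_11: α=1, u≡7; β=1, v≡1 (mod 11); (7|11)=-1, (1|11)=+1; sign (−1)^1·-1^1·+1^1 = +1.
|Ram(-102102, 3003)| = 4, even; anisotropic at {2, 7, 13, 17}.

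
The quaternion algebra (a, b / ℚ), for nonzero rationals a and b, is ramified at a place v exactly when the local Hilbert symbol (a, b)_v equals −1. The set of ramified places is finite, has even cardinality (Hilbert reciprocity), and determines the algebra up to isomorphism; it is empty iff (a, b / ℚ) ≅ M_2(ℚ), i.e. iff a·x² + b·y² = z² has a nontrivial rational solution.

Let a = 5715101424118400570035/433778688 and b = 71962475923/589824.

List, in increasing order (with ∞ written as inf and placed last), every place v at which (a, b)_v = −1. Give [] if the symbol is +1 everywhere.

[5, 43]

Mod squares: a ≡ 332605, b ≡ 667. Check v ∈ {∞, 2, 3, 5, 7, 13, 17, 23, 29, 37, 41, 43, 47}.
v=29: a=29^2·(≡4), b=29^1·(≡9) mod 29; (4|29)=+1, (9|29)=+1; (−1)^{2·1·14}·(+1)^1·(+1)^2 = +1.
v=41: a=41^-2·(≡26), b=41^0·(≡29) mod 41; (26|41)=-1, (29|41)=-1; (−1)^{-2·0·20}·(-1)^0·(-1)^-2 = +1.
v=∞: 332605 > 0 and 667 > 0  ⇒  (a,b)_∞ = +1.
v=23: a=23^4·(≡18), b=23^1·(≡6) mod 23; (18|23)=+1, (6|23)=+1; (−1)^{4·1·11}·(+1)^1·(+1)^4 = +1.
v=13: a=13^3·(≡1), b=13^2·(≡1) mod 13; (1|13)=+1, (1|13)=+1; (−1)^{3·2·6}·(+1)^2·(+1)^3 = +1.
v=37: a=37^2·(≡7), b=37^0·(≡9) mod 37; (7|37)=+1, (9|37)=+1; (−1)^{2·0·18}·(+1)^0·(+1)^2 = +1.
v=3: a=3^-2·(≡1), b=3^-2·(≡1) mod 3; (1|3)=+1, (1|3)=+1; (−1)^{-2·-2·1}·(+1)^-2·(+1)^-2 = +1.
v=43: a=43^1·(≡4), b=43^0·(≡8) mod 43; (4|43)=+1, (8|43)=-1; (−1)^{1·0·21}·(+1)^0·(-1)^1 = -1.
v=7: a=7^-1·(≡5), b=7^0·(≡4) mod 7; (5|7)=-1, (4|7)=+1; (−1)^{-1·0·3}·(-1)^0·(+1)^-1 = +1.
v=5: a=5^1·(≡4), b=5^0·(≡2) mod 5; (4|5)=+1, (2|5)=-1; (−1)^{1·0·2}·(+1)^0·(-1)^1 = -1.
v=2: v_2(a)=-12, v_2(b)=-16; units ≡ 5, 3 (mod 8); ε·ε+αω+βω = 0·1+-12·1+-16·1 ≡ 0  ⇒  (a,b)_2 = +1.
v=17: a=17^1·(≡16), b=17^2·(≡8) mod 17; (16|17)=+1, (8|17)=+1; (−1)^{1·2·8}·(+1)^2·(+1)^1 = +1.
v=47: a=47^2·(≡13), b=47^2·(≡37) mod 47; (13|47)=-1, (37|47)=+1; (−1)^{2·2·23}·(-1)^2·(+1)^2 = +1.
Ram(332605, 667) = {5, 43}; no ℚ_5-point on the conic.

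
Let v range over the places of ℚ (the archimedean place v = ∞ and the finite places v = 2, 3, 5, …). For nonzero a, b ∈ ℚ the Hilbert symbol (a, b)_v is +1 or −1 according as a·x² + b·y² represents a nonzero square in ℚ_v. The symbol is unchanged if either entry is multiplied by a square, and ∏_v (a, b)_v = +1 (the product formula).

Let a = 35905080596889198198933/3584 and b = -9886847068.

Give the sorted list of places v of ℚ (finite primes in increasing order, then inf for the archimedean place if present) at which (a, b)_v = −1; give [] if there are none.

Mod squares: a ≡ 789222, b ≡ -7. Check v ∈ {∞, 2, 3, 7, 11, 13, 19, 23, 43}.
v=19: a=19^3·(≡9), b=19^2·(≡10) mod 19; (9|19)=+1, (10|19)=-1; (−1)^{3·2·9}·(+1)^2·(-1)^3 = -1.
v=11: a=11^4·(≡9), b=11^0·(≡1) mod 11; (9|11)=+1, (1|11)=+1; (−1)^{4·0·5}·(+1)^0·(+1)^4 = +1.
v=∞: 789222 > 0 and -7 < 0  ⇒  (a,b)_∞ = +1.
v=3: a=3^7·(≡1), b=3^0·(≡2) mod 3; (1|3)=+1, (2|3)=-1; (−1)^{7·0·1}·(+1)^0·(-1)^7 = -1.
v=23: a=23^3·(≡5), b=23^2·(≡16) mod 23; (5|23)=-1, (16|23)=+1; (−1)^{3·2·11}·(-1)^2·(+1)^3 = +1.
v=13: a=13^2·(≡8), b=13^0·(≡6) mod 13; (8|13)=-1, (6|13)=-1; (−1)^{2·0·6}·(-1)^0·(-1)^2 = +1.
v=7: a=7^-1·(≡2), b=7^1·(≡6) mod 7; (2|7)=+1, (6|7)=-1; (−1)^{-1·1·3}·(+1)^1·(-1)^-1 = +1.
v=43: a=43^3·(≡35), b=43^2·(≡4) mod 43; (35|43)=+1, (4|43)=+1; (−1)^{3·2·21}·(+1)^2·(+1)^3 = +1.
v=2: v_2(a)=-9, v_2(b)=2; units ≡ 3, 1 (mod 8); ε·ε+αω+βω = 1·0+-9·0+2·1 ≡ 0  ⇒  (a,b)_2 = +1.
Ram(789222, -7) = {3, 19}; no ℚ_3-point on the conic.

[3, 19]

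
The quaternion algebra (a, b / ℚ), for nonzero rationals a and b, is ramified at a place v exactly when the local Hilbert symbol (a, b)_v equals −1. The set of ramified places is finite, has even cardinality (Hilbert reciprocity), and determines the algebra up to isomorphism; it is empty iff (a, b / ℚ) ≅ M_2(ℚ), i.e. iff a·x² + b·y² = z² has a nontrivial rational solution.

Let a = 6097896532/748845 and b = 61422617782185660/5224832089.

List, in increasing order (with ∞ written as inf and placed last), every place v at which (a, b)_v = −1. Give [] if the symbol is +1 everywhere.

(a, b) ≡ (65, 1616615) mod (ℚ^×)²; places V = {2, 3, 5, 7, 11, 13, 17, 19, 41, 43, ∞}.
(a,b)_5: α=-1, u≡3; β=1, v≡3 (mod 5); (3|5)=-1, (3|5)=-1; sign (−1)^0·-1^1·-1^-1 = +1.
(a,b)_13: α=3, u≡5; β=3, v≡9 (mod 13); (5|13)=-1, (9|13)=+1; sign (−1)^0·-1^3·+1^3 = -1.
(a,b)_19: α=0, u≡12; β=1, v≡2 (mod 19); (12|19)=-1, (2|19)=-1; sign (−1)^0·-1^1·-1^0 = -1.
(a,b)_∞: sgn(65)=+, sgn(1616615)=+, so +1.
(a,b)_43: α=-2, u≡3; β=-2, v≡33 (mod 43); (3|43)=-1, (33|43)=-1; sign (−1)^0·-1^-2·-1^-2 = +1.
(a,b)_3: α=-4, u≡2; β=4, v≡2 (mod 3); (2|3)=-1, (2|3)=-1; sign (−1)^0·-1^4·-1^-4 = +1.
(a,b)_2: α=2, β=2; u≡1, v≡7 (mod 8); ε(u)ε(v)=0·1, αω(v)=2·0, βω(u)=2·0; sum ≡ 0  ⇒  +1.
(a,b)_7: α=4, u≡1; β=5, v≡4 (mod 7); (1|7)=+1, (4|7)=+1; sign (−1)^0·+1^5·+1^4 = +1.
(a,b)_41: α=0, u≡17; β=-4, v≡6 (mod 41); (17|41)=-1, (6|41)=-1; sign (−1)^0·-1^-4·-1^0 = +1.
(a,b)_17: α=2, u≡11; β=3, v≡12 (mod 17); (11|17)=-1, (12|17)=-1; sign (−1)^0·-1^3·-1^2 = -1.
(a,b)_11: α=0, u≡10; β=1, v≡5 (mod 11); (10|11)=-1, (5|11)=+1; sign (−1)^0·-1^1·+1^0 = -1.
(65, 1616615 / ℚ) ramifies at {11, 13, 17, 19}: a division algebra.

[11, 13, 17, 19]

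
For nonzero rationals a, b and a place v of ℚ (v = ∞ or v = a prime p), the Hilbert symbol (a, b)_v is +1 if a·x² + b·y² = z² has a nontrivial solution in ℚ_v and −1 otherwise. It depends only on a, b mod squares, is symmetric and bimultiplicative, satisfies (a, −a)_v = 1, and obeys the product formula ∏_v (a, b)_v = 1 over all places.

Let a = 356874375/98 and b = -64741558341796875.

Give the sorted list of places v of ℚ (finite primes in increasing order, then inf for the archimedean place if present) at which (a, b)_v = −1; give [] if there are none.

(a, b) ≡ (78, -1155) mod (ℚ^×)²; places V = {2, 3, 5, 7, 11, 13, ∞}.
(a,b)_3: α=1, u≡2; β=5, v≡2 (mod 3); (2|3)=-1, (2|3)=-1; sign (−1)^1·-1^5·-1^1 = -1.
(a,b)_∞: sgn(78)=+, sgn(-1155)=−, so +1.
(a,b)_2: α=-1, β=0; u≡7, v≡5 (mod 8); ε(u)ε(v)=1·0, αω(v)=-1·1, βω(u)=0·0; sum ≡ 1  ⇒  -1.
(a,b)_7: α=-2, u≡2; β=1, v≡6 (mod 7); (2|7)=+1, (6|7)=-1; sign (−1)^0·+1^1·-1^-2 = +1.
(a,b)_13: α=1, u≡5; β=0, v≡7 (mod 13); (5|13)=-1, (7|13)=-1; sign (−1)^0·-1^0·-1^1 = -1.
(a,b)_5: α=4, u≡3; β=9, v≡4 (mod 5); (3|5)=-1, (4|5)=+1; sign (−1)^0·-1^9·+1^4 = -1.
(a,b)_11: α=4, u≡1; β=7, v≡3 (mod 11); (1|11)=+1, (3|11)=+1; sign (−1)^0·+1^7·+1^4 = +1.
(78, -1155 / ℚ) ramifies at {2, 3, 5, 13}: a division algebra.

[2, 3, 5, 13]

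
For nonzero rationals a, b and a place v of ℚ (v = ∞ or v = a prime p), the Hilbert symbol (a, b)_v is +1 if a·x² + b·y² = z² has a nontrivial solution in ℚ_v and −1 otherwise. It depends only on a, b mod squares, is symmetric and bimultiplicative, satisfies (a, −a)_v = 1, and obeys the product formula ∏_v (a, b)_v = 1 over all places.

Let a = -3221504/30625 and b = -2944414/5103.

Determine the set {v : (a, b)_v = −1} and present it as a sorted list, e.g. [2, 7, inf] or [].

[23, inf]

Mod squares: a ≡ -26, b ≡ -322. Check v ∈ {∞, 2, 3, 5, 7, 11, 13, 23}.
v=7: a=7^-2·(≡4), b=7^-1·(≡3) mod 7; (4|7)=+1, (3|7)=-1; (−1)^{-2·-1·3}·(+1)^-1·(-1)^-2 = +1.
v=5: a=5^-4·(≡4), b=5^0·(≡2) mod 5; (4|5)=+1, (2|5)=-1; (−1)^{-4·0·2}·(+1)^0·(-1)^-4 = +1.
v=∞: -26 < 0 and -322 < 0  ⇒  (a,b)_∞ = -1.
v=13: a=13^1·(≡5), b=13^0·(≡3) mod 13; (5|13)=-1, (3|13)=+1; (−1)^{1·0·6}·(-1)^0·(+1)^1 = +1.
v=3: a=3^0·(≡1), b=3^-6·(≡2) mod 3; (1|3)=+1, (2|3)=-1; (−1)^{0·-6·1}·(+1)^-6·(-1)^0 = +1.
v=23: a=23^0·(≡5), b=23^3·(≡4) mod 23; (5|23)=-1, (4|23)=+1; (−1)^{0·3·11}·(-1)^3·(+1)^0 = -1.
v=11: a=11^2·(≡7), b=11^2·(≡2) mod 11; (7|11)=-1, (2|11)=-1; (−1)^{2·2·5}·(-1)^2·(-1)^2 = +1.
v=2: v_2(a)=11, v_2(b)=1; units ≡ 3, 7 (mod 8); ε·ε+αω+βω = 1·1+11·0+1·1 ≡ 0  ⇒  (a,b)_2 = +1.
Ram(-26, -322) = {23, ∞}; no ℚ_23-point on the conic.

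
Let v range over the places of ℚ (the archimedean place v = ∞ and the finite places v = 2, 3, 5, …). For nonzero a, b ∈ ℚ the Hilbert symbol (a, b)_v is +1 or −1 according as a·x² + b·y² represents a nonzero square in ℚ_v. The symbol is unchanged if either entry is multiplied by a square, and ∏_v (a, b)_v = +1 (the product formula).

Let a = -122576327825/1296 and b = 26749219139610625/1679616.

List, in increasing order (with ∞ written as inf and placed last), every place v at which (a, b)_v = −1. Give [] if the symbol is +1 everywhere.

[7, 19]

(a, b) ≡ (-4903053113, 561697) mod (ℚ^×)²; places V = {2, 3, 5, 7, 17, 19, 29, 37, 43, 47, ∞}.
(a,b)_∞: sgn(-4903053113)=−, sgn(561697)=+, so +1.
(a,b)_29: α=1, u≡26; β=2, v≡5 (mod 29); (26|29)=-1, (5|29)=+1; sign (−1)^0·-1^2·+1^1 = +1.
(a,b)_7: α=1, u≡2; β=2, v≡6 (mod 7); (2|7)=+1, (6|7)=-1; sign (−1)^0·+1^2·-1^1 = -1.
(a,b)_43: α=1, u≡2; β=2, v≡14 (mod 43); (2|43)=-1, (14|43)=+1; sign (−1)^0·-1^2·+1^1 = +1.
(a,b)_19: α=1, u≡12; β=1, v≡8 (mod 19); (12|19)=-1, (8|19)=-1; sign (−1)^1·-1^1·-1^1 = -1.
(a,b)_2: α=-4, β=-8; u≡7, v≡1 (mod 8); ε(u)ε(v)=1·0, αω(v)=-4·0, βω(u)=-8·0; sum ≡ 0  ⇒  +1.
(a,b)_47: α=1, u≡12; β=1, v≡40 (mod 47); (12|47)=+1, (40|47)=-1; sign (−1)^1·+1^1·-1^1 = +1.
(a,b)_3: α=-4, u≡1; β=-8, v≡1 (mod 3); (1|3)=+1, (1|3)=+1; sign (−1)^0·+1^-8·+1^-4 = +1.
(a,b)_5: α=2, u≡2; β=4, v≡2 (mod 5); (2|5)=-1, (2|5)=-1; sign (−1)^0·-1^4·-1^2 = +1.
(a,b)_17: α=1, u≡10; β=1, v≡10 (mod 17); (10|17)=-1, (10|17)=-1; sign (−1)^0·-1^1·-1^1 = +1.
(a,b)_37: α=1, u≡11; β=1, v≡11 (mod 37); (11|37)=+1, (11|37)=+1; sign (−1)^0·+1^1·+1^1 = +1.
Ram(-4903053113, 561697) = {7, 19}; no ℚ_7-point on the conic.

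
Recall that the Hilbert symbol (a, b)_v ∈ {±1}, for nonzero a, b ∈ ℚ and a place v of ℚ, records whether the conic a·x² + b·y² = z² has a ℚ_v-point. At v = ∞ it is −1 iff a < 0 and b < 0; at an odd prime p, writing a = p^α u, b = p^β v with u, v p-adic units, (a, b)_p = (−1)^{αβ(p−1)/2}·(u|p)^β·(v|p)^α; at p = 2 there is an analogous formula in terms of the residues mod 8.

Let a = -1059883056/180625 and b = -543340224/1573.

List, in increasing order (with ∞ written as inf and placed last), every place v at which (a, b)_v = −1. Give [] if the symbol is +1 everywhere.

Mod squares: a ≡ -851, b ≡ -27807. Check v ∈ {∞, 2, 3, 5, 7, 11, 13, 17, 23, 31, 37}.
v=37: a=37^1·(≡18), b=37^0·(≡6) mod 37; (18|37)=-1, (6|37)=-1; (−1)^{1·0·18}·(-1)^0·(-1)^1 = -1.
v=2: v_2(a)=4, v_2(b)=6; units ≡ 5, 1 (mod 8); ε·ε+αω+βω = 0·0+4·0+6·1 ≡ 0  ⇒  (a,b)_2 = +1.
v=31: a=31^2·(≡24), b=31^1·(≡25) mod 31; (24|31)=-1, (25|31)=+1; (−1)^{2·1·15}·(-1)^1·(+1)^2 = -1.
v=17: a=17^-2·(≡9), b=17^0·(≡12) mod 17; (9|17)=+1, (12|17)=-1; (−1)^{-2·0·8}·(+1)^0·(-1)^-2 = +1.
v=7: a=7^0·(≡5), b=7^2·(≡1) mod 7; (5|7)=-1, (1|7)=+1; (−1)^{0·2·3}·(-1)^2·(+1)^0 = +1.
v=3: a=3^4·(≡1), b=3^5·(≡1) mod 3; (1|3)=+1, (1|3)=+1; (−1)^{4·5·1}·(+1)^5·(+1)^4 = +1.
v=∞: -851 < 0 and -27807 < 0  ⇒  (a,b)_∞ = -1.
v=5: a=5^-4·(≡1), b=5^0·(≡2) mod 5; (1|5)=+1, (2|5)=-1; (−1)^{-4·0·2}·(+1)^0·(-1)^-4 = +1.
v=11: a=11^0·(≡2), b=11^-2·(≡1) mod 11; (2|11)=-1, (1|11)=+1; (−1)^{0·-2·5}·(-1)^-2·(+1)^0 = +1.
v=13: a=13^0·(≡5), b=13^-1·(≡7) mod 13; (5|13)=-1, (7|13)=-1; (−1)^{0·-1·6}·(-1)^-1·(-1)^0 = -1.
v=23: a=23^1·(≡9), b=23^1·(≡20) mod 23; (9|23)=+1, (20|23)=-1; (−1)^{1·1·11}·(+1)^1·(-1)^1 = +1.
Ram(-851, -27807) = {13, 31, 37, ∞}; no ℚ_13-point on the conic.

[13, 31, 37, inf]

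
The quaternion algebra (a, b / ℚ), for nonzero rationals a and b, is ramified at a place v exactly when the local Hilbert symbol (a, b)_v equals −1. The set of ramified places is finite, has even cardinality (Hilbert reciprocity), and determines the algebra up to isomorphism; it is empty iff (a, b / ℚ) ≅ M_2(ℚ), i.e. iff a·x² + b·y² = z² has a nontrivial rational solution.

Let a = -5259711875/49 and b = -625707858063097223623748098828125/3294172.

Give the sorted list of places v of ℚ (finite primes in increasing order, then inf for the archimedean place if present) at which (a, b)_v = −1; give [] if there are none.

(a, b) ≡ (-8415539, -108316131) mod (ℚ^×)²; places V = {2, 3, 5, 7, 11, 13, 19, 23, 29, 31, 37, ∞}.
(a,b)_29: α=1, u≡27; β=3, v≡16 (mod 29); (27|29)=-1, (16|29)=+1; sign (−1)^0·-1^3·+1^1 = -1.
(a,b)_11: α=1, u≡4; β=3, v≡9 (mod 11); (4|11)=+1, (9|11)=+1; sign (−1)^1·+1^3·+1^1 = -1.
(a,b)_23: α=1, u≡11; β=3, v≡11 (mod 23); (11|23)=-1, (11|23)=-1; sign (−1)^1·-1^3·-1^1 = -1.
(a,b)_3: α=0, u≡1; β=3, v≡1 (mod 3); (1|3)=+1, (1|3)=+1; sign (−1)^0·+1^3·+1^0 = +1.
(a,b)_2: α=0, β=-2; u≡5, v≡5 (mod 8); ε(u)ε(v)=0·0, αω(v)=0·1, βω(u)=-2·1; sum ≡ 0  ⇒  +1.
(a,b)_∞: sgn(-8415539)=−, sgn(-108316131)=−, so -1.
(a,b)_7: α=-2, u≡2; β=-7, v≡6 (mod 7); (2|7)=+1, (6|7)=-1; sign (−1)^0·+1^-7·-1^-2 = +1.
(a,b)_31: α=1, u≡27; β=4, v≡9 (mod 31); (27|31)=-1, (9|31)=+1; sign (−1)^0·-1^4·+1^1 = +1.
(a,b)_5: α=4, u≡4; β=8, v≡1 (mod 5); (4|5)=+1, (1|5)=+1; sign (−1)^0·+1^8·+1^4 = +1.
(a,b)_13: α=0, u≡5; β=2, v≡3 (mod 13); (5|13)=-1, (3|13)=+1; sign (−1)^0·-1^2·+1^0 = +1.
(a,b)_19: α=0, u≡9; β=1, v≡5 (mod 19); (9|19)=+1, (5|19)=+1; sign (−1)^0·+1^1·+1^0 = +1.
(a,b)_37: α=1, u≡15; β=3, v≡29 (mod 37); (15|37)=-1, (29|37)=-1; sign (−1)^0·-1^3·-1^1 = +1.
(-8415539, -108316131 / ℚ) ramifies at {11, 23, 29, ∞}: a division algebra.

[11, 23, 29, inf]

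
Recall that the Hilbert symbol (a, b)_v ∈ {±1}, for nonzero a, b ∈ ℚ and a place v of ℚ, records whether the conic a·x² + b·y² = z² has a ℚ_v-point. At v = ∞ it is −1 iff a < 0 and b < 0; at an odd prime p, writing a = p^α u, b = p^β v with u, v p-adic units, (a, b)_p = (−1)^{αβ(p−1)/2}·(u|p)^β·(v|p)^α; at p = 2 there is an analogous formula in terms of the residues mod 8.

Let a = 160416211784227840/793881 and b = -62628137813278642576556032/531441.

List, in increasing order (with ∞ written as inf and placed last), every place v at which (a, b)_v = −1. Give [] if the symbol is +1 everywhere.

Mod squares: a ≡ 1015, b ≡ -20677. Check v ∈ {∞, 2, 3, 5, 7, 11, 19, 23, 29, 31}.
v=2: v_2(a)=10, v_2(b)=18; units ≡ 7, 3 (mod 8); ε·ε+αω+βω = 1·1+10·1+18·0 ≡ 1  ⇒  (a,b)_2 = -1.
v=11: a=11^-2·(≡9), b=11^0·(≡4) mod 11; (9|11)=+1, (4|11)=+1; (−1)^{-2·0·5}·(+1)^0·(+1)^-2 = +1.
v=23: a=23^2·(≡18), b=23^1·(≡14) mod 23; (18|23)=+1, (14|23)=-1; (−1)^{2·1·11}·(+1)^1·(-1)^2 = +1.
v=∞: 1015 > 0 and -20677 < 0  ⇒  (a,b)_∞ = +1.
v=7: a=7^1·(≡3), b=7^2·(≡2) mod 7; (3|7)=-1, (2|7)=+1; (−1)^{1·2·3}·(-1)^2·(+1)^1 = +1.
v=29: a=29^3·(≡28), b=29^5·(≡18) mod 29; (28|29)=+1, (18|29)=-1; (−1)^{3·5·14}·(+1)^5·(-1)^3 = -1.
v=5: a=5^1·(≡3), b=5^0·(≡3) mod 5; (3|5)=-1, (3|5)=-1; (−1)^{1·0·2}·(-1)^0·(-1)^1 = -1.
v=31: a=31^2·(≡11), b=31^5·(≡3) mod 31; (11|31)=-1, (3|31)=-1; (−1)^{2·5·15}·(-1)^5·(-1)^2 = -1.
v=19: a=19^2·(≡14), b=19^2·(≡18) mod 19; (14|19)=-1, (18|19)=-1; (−1)^{2·2·9}·(-1)^2·(-1)^2 = +1.
v=3: a=3^-8·(≡1), b=3^-12·(≡2) mod 3; (1|3)=+1, (2|3)=-1; (−1)^{-8·-12·1}·(+1)^-12·(-1)^-8 = +1.
Ram(1015, -20677) = {2, 5, 29, 31}; no ℚ_2-point on the conic.

[2, 5, 29, 31]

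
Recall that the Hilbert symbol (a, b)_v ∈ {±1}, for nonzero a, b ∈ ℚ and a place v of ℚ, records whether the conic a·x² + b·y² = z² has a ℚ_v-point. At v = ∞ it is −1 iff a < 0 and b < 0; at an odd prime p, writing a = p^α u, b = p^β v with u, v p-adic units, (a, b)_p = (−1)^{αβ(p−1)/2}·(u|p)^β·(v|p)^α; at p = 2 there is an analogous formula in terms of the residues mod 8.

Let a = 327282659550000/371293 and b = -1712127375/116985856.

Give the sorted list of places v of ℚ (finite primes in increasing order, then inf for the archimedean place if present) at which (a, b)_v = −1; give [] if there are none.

Mod squares: a ≡ 3338335, b ≡ -17255. Check v ∈ {∞, 2, 3, 5, 7, 11, 13, 17, 23, 29}.
v=3: a=3^2·(≡1), b=3^4·(≡1) mod 3; (1|3)=+1, (1|3)=+1; (−1)^{2·4·1}·(+1)^4·(+1)^2 = +1.
v=∞: 3338335 > 0 and -17255 < 0  ⇒  (a,b)_∞ = +1.
v=13: a=13^-5·(≡11), b=13^-4·(≡3) mod 13; (11|13)=-1, (3|13)=+1; (−1)^{-5·-4·6}·(-1)^-4·(+1)^-5 = +1.
v=17: a=17^2·(≡10), b=17^1·(≡3) mod 17; (10|17)=-1, (3|17)=-1; (−1)^{2·1·8}·(-1)^1·(-1)^2 = -1.
v=7: a=7^3·(≡4), b=7^3·(≡5) mod 7; (4|7)=+1, (5|7)=-1; (−1)^{3·3·3}·(+1)^3·(-1)^3 = +1.
v=11: a=11^1·(≡2), b=11^0·(≡1) mod 11; (2|11)=-1, (1|11)=+1; (−1)^{1·0·5}·(-1)^0·(+1)^1 = +1.
v=2: v_2(a)=4, v_2(b)=-12; units ≡ 7, 1 (mod 8); ε·ε+αω+βω = 1·0+4·0+-12·0 ≡ 0  ⇒  (a,b)_2 = +1.
v=5: a=5^5·(≡2), b=5^3·(≡1) mod 5; (2|5)=-1, (1|5)=+1; (−1)^{5·3·2}·(-1)^3·(+1)^5 = -1.
v=29: a=29^1·(≡21), b=29^1·(≡21) mod 29; (21|29)=-1, (21|29)=-1; (−1)^{1·1·14}·(-1)^1·(-1)^1 = +1.
v=23: a=23^1·(≡17), b=23^0·(≡13) mod 23; (17|23)=-1, (13|23)=+1; (−1)^{1·0·11}·(-1)^0·(+1)^1 = +1.
Ram(3338335, -17255) = {5, 17}; no ℚ_5-point on the conic.

[5, 17]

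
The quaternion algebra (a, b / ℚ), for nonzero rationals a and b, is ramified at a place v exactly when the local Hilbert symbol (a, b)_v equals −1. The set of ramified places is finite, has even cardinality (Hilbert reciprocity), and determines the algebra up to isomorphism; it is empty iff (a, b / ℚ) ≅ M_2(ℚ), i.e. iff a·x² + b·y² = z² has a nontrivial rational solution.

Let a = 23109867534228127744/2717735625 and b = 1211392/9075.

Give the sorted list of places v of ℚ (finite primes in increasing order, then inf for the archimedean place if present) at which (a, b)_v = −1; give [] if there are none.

Mod squares: a ≡ 3003, b ≡ 21. Check v ∈ {∞, 2, 3, 5, 7, 11, 13}.
v=∞: 3003 > 0 and 21 > 0  ⇒  (a,b)_∞ = +1.
v=5: a=5^-4·(≡2), b=5^-2·(≡4) mod 5; (2|5)=-1, (4|5)=+1; (−1)^{-4·-2·2}·(-1)^-2·(+1)^-4 = +1.
v=11: a=11^-5·(≡3), b=11^-2·(≡8) mod 11; (3|11)=+1, (8|11)=-1; (−1)^{-5·-2·5}·(+1)^-2·(-1)^-5 = -1.
v=13: a=13^7·(≡3), b=13^2·(≡5) mod 13; (3|13)=+1, (5|13)=-1; (−1)^{7·2·6}·(+1)^2·(-1)^7 = -1.
v=7: a=7^3·(≡2), b=7^1·(≡3) mod 7; (2|7)=+1, (3|7)=-1; (−1)^{3·1·3}·(+1)^1·(-1)^3 = +1.
v=3: a=3^-3·(≡2), b=3^-1·(≡1) mod 3; (2|3)=-1, (1|3)=+1; (−1)^{-3·-1·1}·(-1)^-1·(+1)^-3 = +1.
v=2: v_2(a)=30, v_2(b)=10; units ≡ 3, 5 (mod 8); ε·ε+αω+βω = 1·0+30·1+10·1 ≡ 0  ⇒  (a,b)_2 = +1.
|Ram(3003, 21)| = 2, even; anisotropic at {11, 13}.

[11, 13]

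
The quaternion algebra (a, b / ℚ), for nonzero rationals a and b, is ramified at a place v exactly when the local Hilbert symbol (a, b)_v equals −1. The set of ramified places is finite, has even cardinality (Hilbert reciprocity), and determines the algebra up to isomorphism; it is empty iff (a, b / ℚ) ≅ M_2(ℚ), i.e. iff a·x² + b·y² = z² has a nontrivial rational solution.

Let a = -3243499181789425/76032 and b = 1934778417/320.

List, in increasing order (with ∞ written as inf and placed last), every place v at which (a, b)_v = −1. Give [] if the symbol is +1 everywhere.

[3, 19]

Mod squares: a ≡ -252681, b ≡ 165. Check v ∈ {∞, 2, 3, 5, 11, 13, 17, 19, 31}.
v=17: a=17^2·(≡14), b=17^0·(≡5) mod 17; (14|17)=-1, (5|17)=-1; (−1)^{2·0·8}·(-1)^0·(-1)^2 = +1.
v=2: v_2(a)=-8, v_2(b)=-6; units ≡ 7, 5 (mod 8); ε·ε+αω+βω = 1·0+-8·1+-6·0 ≡ 0  ⇒  (a,b)_2 = +1.
v=3: a=3^-3·(≡1), b=3^1·(≡1) mod 3; (1|3)=+1, (1|3)=+1; (−1)^{-3·1·1}·(+1)^1·(+1)^-3 = -1.
v=13: a=13^3·(≡11), b=13^2·(≡1) mod 13; (11|13)=-1, (1|13)=+1; (−1)^{3·2·6}·(-1)^2·(+1)^3 = +1.
v=19: a=19^3·(≡9), b=19^2·(≡14) mod 19; (9|19)=+1, (14|19)=-1; (−1)^{3·2·9}·(+1)^2·(-1)^3 = -1.
v=11: a=11^-1·(≡6), b=11^1·(≡3) mod 11; (6|11)=-1, (3|11)=+1; (−1)^{-1·1·5}·(-1)^1·(+1)^-1 = +1.
v=31: a=31^3·(≡28), b=31^2·(≡25) mod 31; (28|31)=+1, (25|31)=+1; (−1)^{3·2·15}·(+1)^2·(+1)^3 = +1.
v=∞: -252681 < 0 and 165 > 0  ⇒  (a,b)_∞ = +1.
v=5: a=5^2·(≡4), b=5^-1·(≡3) mod 5; (4|5)=+1, (3|5)=-1; (−1)^{2·-1·2}·(+1)^-1·(-1)^2 = +1.
Ram(-252681, 165) = {3, 19}; no ℚ_3-point on the conic.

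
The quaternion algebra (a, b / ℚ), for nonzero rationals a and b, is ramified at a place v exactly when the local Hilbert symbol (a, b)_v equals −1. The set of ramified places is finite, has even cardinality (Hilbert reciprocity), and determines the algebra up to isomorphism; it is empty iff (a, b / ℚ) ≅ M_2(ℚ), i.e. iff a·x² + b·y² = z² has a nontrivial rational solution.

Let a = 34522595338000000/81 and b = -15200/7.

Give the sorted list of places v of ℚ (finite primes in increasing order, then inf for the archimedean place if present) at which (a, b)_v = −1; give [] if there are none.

Mod squares: a ≡ 1951642, b ≡ -266. Check v ∈ {∞, 2, 3, 5, 7, 11, 19, 23, 29}.
v=3: a=3^-4·(≡1), b=3^0·(≡1) mod 3; (1|3)=+1, (1|3)=+1; (−1)^{-4·0·1}·(+1)^0·(+1)^-4 = +1.
v=11: a=11^1·(≡9), b=11^0·(≡5) mod 11; (9|11)=+1, (5|11)=+1; (−1)^{1·0·5}·(+1)^0·(+1)^1 = +1.
v=∞: 1951642 > 0 and -266 < 0  ⇒  (a,b)_∞ = +1.
v=5: a=5^6·(≡2), b=5^2·(≡1) mod 5; (2|5)=-1, (1|5)=+1; (−1)^{6·2·2}·(-1)^2·(+1)^6 = +1.
v=2: v_2(a)=7, v_2(b)=5; units ≡ 5, 3 (mod 8); ε·ε+αω+βω = 0·1+7·1+5·1 ≡ 0  ⇒  (a,b)_2 = +1.
v=23: a=23^1·(≡7), b=23^0·(≡7) mod 23; (7|23)=-1, (7|23)=-1; (−1)^{1·0·11}·(-1)^0·(-1)^1 = -1.
v=19: a=19^3·(≡17), b=19^1·(≡16) mod 19; (17|19)=+1, (16|19)=+1; (−1)^{3·1·9}·(+1)^1·(+1)^3 = -1.
v=29: a=29^1·(≡8), b=29^0·(≡16) mod 29; (8|29)=-1, (16|29)=+1; (−1)^{1·0·14}·(-1)^0·(+1)^1 = +1.
v=7: a=7^3·(≡3), b=7^-1·(≡4) mod 7; (3|7)=-1, (4|7)=+1; (−1)^{3·-1·3}·(-1)^-1·(+1)^3 = +1.
Ram(1951642, -266) = {19, 23}; no ℚ_19-point on the conic.

[19, 23]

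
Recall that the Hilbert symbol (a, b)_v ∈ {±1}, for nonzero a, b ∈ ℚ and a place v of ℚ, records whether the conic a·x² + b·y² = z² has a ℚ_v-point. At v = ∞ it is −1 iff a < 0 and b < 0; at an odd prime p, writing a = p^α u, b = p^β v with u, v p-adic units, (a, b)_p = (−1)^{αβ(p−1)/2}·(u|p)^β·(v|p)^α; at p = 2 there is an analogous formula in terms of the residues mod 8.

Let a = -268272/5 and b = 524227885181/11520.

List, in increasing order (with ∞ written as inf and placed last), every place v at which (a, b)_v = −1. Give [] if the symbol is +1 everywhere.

[5, 23]

Mod squares: a ≡ -115, b ≡ 4945. Check v ∈ {∞, 2, 3, 5, 7, 11, 13, 23, 43}.
v=5: a=5^-1·(≡3), b=5^-1·(≡4) mod 5; (3|5)=-1, (4|5)=+1; (−1)^{-1·-1·2}·(-1)^-1·(+1)^-1 = -1.
v=7: a=7^0·(≡2), b=7^2·(≡6) mod 7; (2|7)=+1, (6|7)=-1; (−1)^{0·2·3}·(+1)^2·(-1)^0 = +1.
v=∞: -115 < 0 and 4945 > 0  ⇒  (a,b)_∞ = +1.
v=2: v_2(a)=4, v_2(b)=-8; units ≡ 5, 1 (mod 8); ε·ε+αω+βω = 0·0+4·0+-8·1 ≡ 0  ⇒  (a,b)_2 = +1.
v=11: a=11^0·(≡8), b=11^2·(≡8) mod 11; (8|11)=-1, (8|11)=-1; (−1)^{0·2·5}·(-1)^2·(-1)^0 = +1.
v=3: a=3^6·(≡2), b=3^-2·(≡1) mod 3; (2|3)=-1, (1|3)=+1; (−1)^{6·-2·1}·(-1)^-2·(+1)^6 = +1.
v=13: a=13^0·(≡7), b=13^2·(≡11) mod 13; (7|13)=-1, (11|13)=-1; (−1)^{0·2·6}·(-1)^2·(-1)^0 = +1.
v=23: a=23^1·(≡4), b=23^3·(≡6) mod 23; (4|23)=+1, (6|23)=+1; (−1)^{1·3·11}·(+1)^3·(+1)^1 = -1.
v=43: a=43^0·(≡1), b=43^1·(≡29) mod 43; (1|43)=+1, (29|43)=-1; (−1)^{0·1·21}·(+1)^1·(-1)^0 = +1.
|Ram(-115, 4945)| = 2, even; anisotropic at {5, 23}.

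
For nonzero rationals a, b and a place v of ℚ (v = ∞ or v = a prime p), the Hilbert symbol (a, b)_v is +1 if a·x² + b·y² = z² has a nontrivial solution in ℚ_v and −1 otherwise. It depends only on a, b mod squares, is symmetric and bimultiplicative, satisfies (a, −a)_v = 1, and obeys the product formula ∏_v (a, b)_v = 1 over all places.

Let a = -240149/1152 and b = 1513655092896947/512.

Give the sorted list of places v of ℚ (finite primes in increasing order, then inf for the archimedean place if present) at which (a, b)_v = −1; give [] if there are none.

(a, b) ≡ (-58, 30596566) mod (ℚ^×)²; places V = {2, 3, 7, 11, 13, 17, 29, 31, ∞}.
(a,b)_29: α=1, u≡2; β=3, v≡1 (mod 29); (2|29)=-1, (1|29)=+1; sign (−1)^0·-1^3·+1^1 = -1.
(a,b)_13: α=2, u≡6; β=1, v≡4 (mod 13); (6|13)=-1, (4|13)=+1; sign (−1)^0·-1^1·+1^2 = -1.
(a,b)_∞: sgn(-58)=−, sgn(30596566)=+, so +1.
(a,b)_31: α=0, u≡14; β=1, v≡4 (mod 31); (14|31)=+1, (4|31)=+1; sign (−1)^0·+1^1·+1^0 = +1.
(a,b)_11: α=0, u≡10; β=1, v≡7 (mod 11); (10|11)=-1, (7|11)=-1; sign (−1)^0·-1^1·-1^0 = -1.
(a,b)_7: α=2, u≡5; β=7, v≡6 (mod 7); (5|7)=-1, (6|7)=-1; sign (−1)^0·-1^7·-1^2 = -1.
(a,b)_2: α=-7, β=-9; u≡3, v≡3 (mod 8); ε(u)ε(v)=1·1, αω(v)=-7·1, βω(u)=-9·1; sum ≡ 1  ⇒  -1.
(a,b)_17: α=0, u≡6; β=1, v≡8 (mod 17); (6|17)=-1, (8|17)=+1; sign (−1)^0·-1^1·+1^0 = -1.
(a,b)_3: α=-2, u≡2; β=0, v≡1 (mod 3); (2|3)=-1, (1|3)=+1; sign (−1)^0·-1^0·+1^-2 = +1.
(-58, 30596566 / ℚ) ramifies at {2, 7, 11, 13, 17, 29}: a division algebra.

[2, 7, 11, 13, 17, 29]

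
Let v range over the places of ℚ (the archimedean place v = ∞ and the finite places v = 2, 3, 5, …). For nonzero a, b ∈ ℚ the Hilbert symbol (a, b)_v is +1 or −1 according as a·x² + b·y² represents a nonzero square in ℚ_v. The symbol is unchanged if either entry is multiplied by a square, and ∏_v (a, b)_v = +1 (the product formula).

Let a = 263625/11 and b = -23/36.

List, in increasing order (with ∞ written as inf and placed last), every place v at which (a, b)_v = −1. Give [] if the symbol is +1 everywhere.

[5, 11, 19, 37]

Mod squares: a ≡ 115995, b ≡ -23. Check v ∈ {∞, 2, 3, 5, 11, 19, 23, 37}.
v=37: a=37^1·(≡12), b=37^0·(≡23) mod 37; (12|37)=+1, (23|37)=-1; (−1)^{1·0·18}·(+1)^0·(-1)^1 = -1.
v=3: a=3^1·(≡1), b=3^-2·(≡1) mod 3; (1|3)=+1, (1|3)=+1; (−1)^{1·-2·1}·(+1)^-2·(+1)^1 = +1.
v=23: a=23^0·(≡2), b=23^1·(≡7) mod 23; (2|23)=+1, (7|23)=-1; (−1)^{0·1·11}·(+1)^1·(-1)^0 = +1.
v=2: v_2(a)=0, v_2(b)=-2; units ≡ 3, 1 (mod 8); ε·ε+αω+βω = 1·0+0·0+-2·1 ≡ 0  ⇒  (a,b)_2 = +1.
v=11: a=11^-1·(≡10), b=11^0·(≡7) mod 11; (10|11)=-1, (7|11)=-1; (−1)^{-1·0·5}·(-1)^0·(-1)^-1 = -1.
v=19: a=19^1·(≡16), b=19^0·(≡2) mod 19; (16|19)=+1, (2|19)=-1; (−1)^{1·0·9}·(+1)^0·(-1)^1 = -1.
v=∞: 115995 > 0 and -23 < 0  ⇒  (a,b)_∞ = +1.
v=5: a=5^3·(≡4), b=5^0·(≡2) mod 5; (4|5)=+1, (2|5)=-1; (−1)^{3·0·2}·(+1)^0·(-1)^3 = -1.
Ram(115995, -23) = {5, 11, 19, 37}; no ℚ_5-point on the conic.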